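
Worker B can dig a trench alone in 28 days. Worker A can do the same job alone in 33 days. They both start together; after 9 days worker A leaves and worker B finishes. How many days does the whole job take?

224/11 days

In the first 9 days the combined rate is 61/924, so 183/308 of the job is done, leaving 125/308.
After worker A leaves the rate is 1/28 per day; the remaining 125/308 takes 125/11 days.
Total = 9 + 125/11 = 224/11 days.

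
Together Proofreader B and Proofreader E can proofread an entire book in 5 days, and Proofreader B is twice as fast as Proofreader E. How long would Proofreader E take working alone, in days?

15 days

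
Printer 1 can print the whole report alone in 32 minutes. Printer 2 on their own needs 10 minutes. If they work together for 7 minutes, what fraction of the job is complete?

Combined rate: 1/32 + 1/10 = (5 + 16)/160 = 21/160 per minute.
In 7 minutes they complete 7·21/160 = 147/160 of the job.

147/160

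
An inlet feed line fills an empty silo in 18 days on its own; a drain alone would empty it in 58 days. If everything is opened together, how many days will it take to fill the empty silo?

261/10 days

Net rate = 1/18 − 1/58 = (29 − 9)/522 = 20/522 = 10/261 per day.
Filling time = 1 ÷ (10/261) = 261/10 days.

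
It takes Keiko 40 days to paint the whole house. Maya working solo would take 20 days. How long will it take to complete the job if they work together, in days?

Combined rate: 1/40 + 1/20 = (1 + 2)/40 = 3/40 per day.
Time = 1 ÷ (3/40) = 40/3 days.

40/3 days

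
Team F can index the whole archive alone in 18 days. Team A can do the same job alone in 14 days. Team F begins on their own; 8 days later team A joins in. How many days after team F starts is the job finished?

In the first 8 days team F alone does 8/18 = 4/9 of the job, leaving 5/9.
Once everyone is working, combined rate: 1/18 + 1/14 = (7 + 9)/126 = 16/126 = 8/63 per day.
Remaining 5/9 at 8/63 per day takes 35/8 days.
Total from the start = 8 + 35/8 = 99/8 days.

99/8 days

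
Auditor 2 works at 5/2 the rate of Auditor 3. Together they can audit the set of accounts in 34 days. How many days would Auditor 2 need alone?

Let Auditor 3's rate be r; then Auditor 2's rate is (5/2)r, so together (5/2 + 1)r = (7/2)r = 1/34.
Thus r = 1/119 per day.
Auditor 3 alone: 119 days; Auditor 2 alone: 238/5 days.

238/5 days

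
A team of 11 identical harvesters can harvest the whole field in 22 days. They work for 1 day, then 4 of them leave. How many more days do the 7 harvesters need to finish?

33 days

One harvester does 1/242 of the job per day.
After 1 day with 11 harvesters, 1/22 is done (21/22 left).
With 7 harvesters the rate is 7/242, so the rest takes 21/22 ÷ 7/242 = 33 days.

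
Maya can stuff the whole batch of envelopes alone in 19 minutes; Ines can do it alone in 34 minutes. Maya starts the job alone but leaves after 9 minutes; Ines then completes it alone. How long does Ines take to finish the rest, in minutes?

In 9 minutes Maya does 9/19 of the job, leaving 10/19.
Ines works at 1/34 per minute, so finishing takes 10/19 ÷ 1/34 = 340/19 minutes.

340/19 minutes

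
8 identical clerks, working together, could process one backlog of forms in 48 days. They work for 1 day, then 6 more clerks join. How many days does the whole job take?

One clerk does 1/384 of the job per day.
After 1 day with 8 clerks, 1/48 is done (47/48 left).
With 14 clerks the rate is 14/384 = 7/192, so the rest takes 47/48 ÷ 7/192 = 188/7 days.
Total = 1 + 188/7 = 195/7 days.

195/7 days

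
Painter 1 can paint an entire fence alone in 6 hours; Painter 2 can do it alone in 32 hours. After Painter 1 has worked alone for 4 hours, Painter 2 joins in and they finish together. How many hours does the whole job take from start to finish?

In 4 hours Painter 1 does 4/6 = 2/3 of the job, leaving 1/3.
Painter 1 and Painter 2 together work at 19/96 per hour, so finishing takes 1/3 ÷ 19/96 = 32/19 hours.
Total time = 4 + 32/19 = 108/19 hours.

108/19 hours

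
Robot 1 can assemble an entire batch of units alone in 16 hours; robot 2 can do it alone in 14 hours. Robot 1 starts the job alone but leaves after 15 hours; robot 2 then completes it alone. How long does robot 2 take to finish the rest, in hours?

In 15 hours robot 1 does 15/16 of the job, leaving 1/16.
Robot 2 works at 1/14 per hour, so finishing takes 1/16 ÷ 1/14 = 7/8 hours.

7/8 hours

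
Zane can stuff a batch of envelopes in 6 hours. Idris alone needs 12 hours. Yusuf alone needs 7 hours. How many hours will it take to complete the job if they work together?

28/11 hours

Combined rate: 1/6 + 1/12 + 1/7 = (14 + 7 + 12)/84 = 33/84 = 11/28 per hour.
Time = 1 ÷ (11/28) = 28/11 hours.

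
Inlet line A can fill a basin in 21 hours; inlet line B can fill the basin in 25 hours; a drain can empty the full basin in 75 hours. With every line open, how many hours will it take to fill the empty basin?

Net rate = 1/21 + 1/25 − 1/75 = (25 + 21 − 7)/525 = 39/525 = 13/175 per hour.
Filling time = 1 ÷ (13/175) = 175/13 hours.

175/13 hours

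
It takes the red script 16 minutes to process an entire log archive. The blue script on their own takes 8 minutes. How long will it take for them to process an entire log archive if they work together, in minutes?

16/3 minutes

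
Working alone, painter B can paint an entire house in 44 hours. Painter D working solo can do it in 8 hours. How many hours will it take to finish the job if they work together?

Combined rate: 1/44 + 1/8 = (2 + 11)/88 = 13/88 per hour.
Time = 1 ÷ (13/88) = 88/13 hours.

88/13 hours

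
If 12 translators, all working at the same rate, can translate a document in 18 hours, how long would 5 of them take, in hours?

216/5 hours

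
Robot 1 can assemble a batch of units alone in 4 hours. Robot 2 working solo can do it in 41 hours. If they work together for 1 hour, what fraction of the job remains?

119/164

Combined rate: 1/4 + 1/41 = (41 + 4)/164 = 45/164 per hour.
In 1 hour they complete 1·45/164 = 45/164 of the job.
So 119/164 remains.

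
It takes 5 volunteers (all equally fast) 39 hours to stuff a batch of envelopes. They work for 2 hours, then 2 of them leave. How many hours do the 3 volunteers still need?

One volunteer does 1/195 of the job per hour.
After 2 hours with 5 volunteers, 2/39 is done (37/39 left).
With 3 volunteers the rate is 3/195 = 1/65, so the rest takes 37/39 ÷ 1/65 = 185/3 hours.

185/3 hours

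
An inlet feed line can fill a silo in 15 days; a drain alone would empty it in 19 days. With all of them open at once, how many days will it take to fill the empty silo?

Net rate = 1/15 − 1/19 = (19 − 15)/285 = 4/285 per day.
Filling time = 1 ÷ (4/285) = 285/4 days.

285/4 days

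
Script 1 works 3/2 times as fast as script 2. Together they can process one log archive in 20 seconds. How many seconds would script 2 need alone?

Let script 2's rate be r; then script 1's rate is (3/2)r, so together (3/2 + 1)r = (5/2)r = 1/20.
Thus r = 1/50 per second.
Script 2 alone: 50 seconds; script 1 alone: 100/3 seconds.

50 seconds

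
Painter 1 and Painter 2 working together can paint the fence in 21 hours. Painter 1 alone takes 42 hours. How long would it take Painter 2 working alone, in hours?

42 hours

Combined rate is 1/21 per hour.
Known contribution: 1/42 per hour.
So Painter 2's rate is 1/21 − 1/42 = 1/42, meaning 42 hours alone.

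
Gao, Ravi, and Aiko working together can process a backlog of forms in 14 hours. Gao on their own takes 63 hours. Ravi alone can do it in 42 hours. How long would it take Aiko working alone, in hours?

63/2 hours

Combined rate is 1/14 per hour.
Known contribution: 1/63 + 1/42 = (2 + 3)/126 = 5/126 per hour.
So Aiko's rate is 1/14 − 5/126 = 2/63, meaning 63/2 hours alone.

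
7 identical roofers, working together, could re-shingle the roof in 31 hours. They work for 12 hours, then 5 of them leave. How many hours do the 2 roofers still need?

133/2 hours

One roofer does 1/217 of the job per hour.
After 12 hours with 7 roofers, 12/31 is done (19/31 left).
With 2 roofers the rate is 2/217, so the rest takes 19/31 ÷ 2/217 = 133/2 hours.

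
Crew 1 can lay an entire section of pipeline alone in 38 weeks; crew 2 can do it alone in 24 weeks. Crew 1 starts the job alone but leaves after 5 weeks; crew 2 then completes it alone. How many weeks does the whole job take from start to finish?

491/19 weeks

In 5 weeks crew 1 does 5/38 of the job, leaving 33/38.
Crew 2 works at 1/24 per week, so finishing takes 33/38 ÷ 1/24 = 396/19 weeks.
Total time = 5 + 396/19 = 491/19 weeks.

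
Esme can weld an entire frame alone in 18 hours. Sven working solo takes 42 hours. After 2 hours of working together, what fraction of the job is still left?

53/63

Combined rate: 1/18 + 1/42 = (7 + 3)/126 = 10/126 = 5/63 per hour.
In 2 hours they complete 2·5/63 = 10/63 of the job.
So 53/63 remains.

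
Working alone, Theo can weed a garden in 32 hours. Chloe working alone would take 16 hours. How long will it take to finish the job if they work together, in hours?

Combined rate: 1/32 + 1/16 = (1 + 2)/32 = 3/32 per hour.
Time = 1 ÷ (3/32) = 32/3 hours.

32/3 hours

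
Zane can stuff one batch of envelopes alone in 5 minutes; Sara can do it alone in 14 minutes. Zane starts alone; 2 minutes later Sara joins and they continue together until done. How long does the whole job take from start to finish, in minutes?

In 2 minutes Zane does 2/5 of the job, leaving 3/5.
Zane and Sara together work at 19/70 per minute, so finishing takes 3/5 ÷ 19/70 = 42/19 minutes.
Total time = 2 + 42/19 = 80/19 minutes.

80/19 minutes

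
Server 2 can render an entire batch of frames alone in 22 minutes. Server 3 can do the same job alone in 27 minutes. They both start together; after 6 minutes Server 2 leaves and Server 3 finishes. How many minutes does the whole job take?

216/11 minutes

In the first 6 minutes the combined rate is 49/594, so 49/99 of the job is done, leaving 50/99.
After Server 2 leaves the rate is 1/27 per minute; the remaining 50/99 takes 150/11 minutes.
Total = 6 + 150/11 = 216/11 minutes.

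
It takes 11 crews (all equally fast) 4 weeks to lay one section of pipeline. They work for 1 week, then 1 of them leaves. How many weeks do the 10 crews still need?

33/10 weeks

One crew does 1/44 of the job per week.
After 1 week with 11 crews, 1/4 is done (3/4 left).
With 10 crews the rate is 10/44 = 5/22, so the rest takes 3/4 ÷ 5/22 = 33/10 weeks.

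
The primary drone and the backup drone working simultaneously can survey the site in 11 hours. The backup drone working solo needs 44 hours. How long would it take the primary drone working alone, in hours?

44/3 hours

Combined rate is 1/11 per hour.
Known contribution: 1/44 per hour.
So the primary drone's rate is 1/11 − 1/44 = 3/44, meaning 44/3 hours alone.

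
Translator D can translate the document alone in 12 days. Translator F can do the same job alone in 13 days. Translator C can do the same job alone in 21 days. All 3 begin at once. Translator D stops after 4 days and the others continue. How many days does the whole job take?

91/17 days

In the first 4 days the combined rate is 227/1092, so 227/273 of the job is done, leaving 46/273.
After translator D leaves the rate is 34/273 per day; the remaining 46/273 takes 23/17 days.
Total = 4 + 23/17 = 91/17 days.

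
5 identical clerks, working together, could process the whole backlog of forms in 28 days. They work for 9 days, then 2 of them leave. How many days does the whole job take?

One clerk does 1/140 of the job per day.
After 9 days with 5 clerks, 9/28 is done (19/28 left).
With 3 clerks the rate is 3/140, so the rest takes 19/28 ÷ 3/140 = 95/3 days.
Total = 9 + 95/3 = 122/3 days.

122/3 days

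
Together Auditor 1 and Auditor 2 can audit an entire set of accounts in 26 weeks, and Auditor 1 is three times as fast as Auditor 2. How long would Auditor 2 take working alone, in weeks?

Let Auditor 2's rate be r; then Auditor 1's rate is 3r, so together (3 + 1)r = 4r = 1/26.
Thus r = 1/104 per week.
Auditor 2 alone: 104 weeks; Auditor 1 alone: 104/3 weeks.

104 weeks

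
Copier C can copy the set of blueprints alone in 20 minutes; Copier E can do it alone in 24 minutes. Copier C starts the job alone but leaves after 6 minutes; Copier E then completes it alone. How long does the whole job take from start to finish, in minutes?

In 6 minutes Copier C does 6/20 = 3/10 of the job, leaving 7/10.
Copier E works at 1/24 per minute, so finishing takes 7/10 ÷ 1/24 = 84/5 minutes.
Total time = 6 + 84/5 = 114/5 minutes.

114/5 minutes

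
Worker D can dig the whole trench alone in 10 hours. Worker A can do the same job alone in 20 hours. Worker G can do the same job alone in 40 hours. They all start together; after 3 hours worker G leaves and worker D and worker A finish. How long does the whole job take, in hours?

37/6 hours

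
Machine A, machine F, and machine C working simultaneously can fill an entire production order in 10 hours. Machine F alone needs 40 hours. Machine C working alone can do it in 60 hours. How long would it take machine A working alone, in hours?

Combined rate is 1/10 per hour.
Known contribution: 1/40 + 1/60 = (3 + 2)/120 = 5/120 = 1/24 per hour.
So machine A's rate is 1/10 − 1/24 = 7/120, meaning 120/7 hours alone.

120/7 hours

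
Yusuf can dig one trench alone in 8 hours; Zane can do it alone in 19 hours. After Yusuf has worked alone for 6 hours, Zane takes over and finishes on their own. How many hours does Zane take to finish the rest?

In 6 hours Yusuf does 6/8 = 3/4 of the job, leaving 1/4.
Zane works at 1/19 per hour, so finishing takes 1/4 ÷ 1/19 = 19/4 hours.

19/4 hours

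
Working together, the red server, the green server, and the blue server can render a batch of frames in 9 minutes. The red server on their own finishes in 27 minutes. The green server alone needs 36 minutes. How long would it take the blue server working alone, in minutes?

Combined rate is 1/9 per minute.
Known contribution: 1/27 + 1/36 = (4 + 3)/108 = 7/108 per minute.
So the blue server's rate is 1/9 − 7/108 = 5/108, meaning 108/5 minutes alone.

108/5 minutes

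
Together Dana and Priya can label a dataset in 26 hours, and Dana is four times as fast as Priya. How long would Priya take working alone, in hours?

Let Priya's rate be r; then Dana's rate is 4r, so together (4 + 1)r = 5r = 1/26.
Thus r = 1/130 per hour.
Priya alone: 130 hours; Dana alone: 65/2 hours.

130 hours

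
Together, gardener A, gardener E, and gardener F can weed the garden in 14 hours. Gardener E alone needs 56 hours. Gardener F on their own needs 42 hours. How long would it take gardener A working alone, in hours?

168/5 hours

Combined rate is 1/14 per hour.
Known contribution: 1/56 + 1/42 = (3 + 4)/168 = 7/168 = 1/24 per hour.
So gardener A's rate is 1/14 − 1/24 = 5/168, meaning 168/5 hours alone.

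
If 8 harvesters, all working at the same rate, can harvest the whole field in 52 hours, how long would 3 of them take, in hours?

Total work is 8·52 = 416 harvester-hours.
With 3 harvesters: 416/3 hours.

416/3 hours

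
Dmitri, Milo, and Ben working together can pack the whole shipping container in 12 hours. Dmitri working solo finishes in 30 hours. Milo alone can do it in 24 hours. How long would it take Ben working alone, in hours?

120 hours

Combined rate is 1/12 per hour.
Known contribution: 1/30 + 1/24 = (4 + 5)/120 = 9/120 = 3/40 per hour.
So Ben's rate is 1/12 − 3/40 = 1/120, meaning 120 hours alone.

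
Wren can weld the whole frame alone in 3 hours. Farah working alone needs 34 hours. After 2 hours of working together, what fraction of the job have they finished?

Combined rate: 1/3 + 1/34 = (34 + 3)/102 = 37/102 per hour.
In 2 hours they complete 2·37/102 = 37/51 of the job.

37/51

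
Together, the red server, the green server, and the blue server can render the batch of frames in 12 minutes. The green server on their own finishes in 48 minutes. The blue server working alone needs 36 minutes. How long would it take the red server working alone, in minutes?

144/5 minutes

Combined rate is 1/12 per minute.
Known contribution: 1/48 + 1/36 = (3 + 4)/144 = 7/144 per minute.
So the red server's rate is 1/12 − 7/144 = 5/144, meaning 144/5 minutes alone.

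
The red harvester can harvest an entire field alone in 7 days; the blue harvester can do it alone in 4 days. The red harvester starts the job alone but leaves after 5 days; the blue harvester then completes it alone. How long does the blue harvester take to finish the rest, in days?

In 5 days the red harvester does 5/7 of the job, leaving 2/7.
The blue harvester works at 1/4 per day, so finishing takes 2/7 ÷ 1/4 = 8/7 days.

8/7 days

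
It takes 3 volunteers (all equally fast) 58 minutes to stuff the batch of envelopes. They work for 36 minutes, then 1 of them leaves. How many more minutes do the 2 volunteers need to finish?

One volunteer does 1/174 of the job per minute.
After 36 minutes with 3 volunteers, 18/29 is done (11/29 left).
With 2 volunteers the rate is 2/174 = 1/87, so the rest takes 11/29 ÷ 1/87 = 33 minutes.

33 minutes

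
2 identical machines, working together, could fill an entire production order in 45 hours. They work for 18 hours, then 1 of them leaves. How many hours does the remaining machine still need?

54 hours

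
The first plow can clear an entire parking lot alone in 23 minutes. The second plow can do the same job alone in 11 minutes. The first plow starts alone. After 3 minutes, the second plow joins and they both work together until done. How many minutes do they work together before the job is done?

In the first 3 minutes the first plow alone does 3/23 of the job, leaving 20/23.
Once everyone is working, combined rate: 1/23 + 1/11 = (11 + 23)/253 = 34/253 per minute.
Remaining 20/23 at 34/253 per minute takes 110/17 minutes.

110/17 minutes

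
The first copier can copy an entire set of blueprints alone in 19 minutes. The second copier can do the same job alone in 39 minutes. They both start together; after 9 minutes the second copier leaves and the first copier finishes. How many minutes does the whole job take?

In the first 9 minutes the combined rate is 58/741, so 174/247 of the job is done, leaving 73/247.
After the second copier leaves the rate is 1/19 per minute; the remaining 73/247 takes 73/13 minutes.
Total = 9 + 73/13 = 190/13 minutes.

190/13 minutes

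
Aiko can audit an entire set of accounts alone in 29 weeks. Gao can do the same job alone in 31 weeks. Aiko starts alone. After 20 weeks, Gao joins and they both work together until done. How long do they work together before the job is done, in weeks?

In the first 20 weeks Aiko alone does 20/29 of the job, leaving 9/29.
Once everyone is working, combined rate: 1/29 + 1/31 = (31 + 29)/899 = 60/899 per week.
Remaining 9/29 at 60/899 per week takes 93/20 weeks.

93/20 weeks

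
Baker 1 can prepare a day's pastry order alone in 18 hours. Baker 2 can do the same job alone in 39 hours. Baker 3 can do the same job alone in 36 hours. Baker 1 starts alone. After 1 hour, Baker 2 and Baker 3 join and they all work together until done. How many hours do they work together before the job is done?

26/3 hours

In the first 1 hour Baker 1 alone does 1/18 of the job, leaving 17/18.
Once everyone is working, combined rate: 1/18 + 1/39 + 1/36 = (26 + 12 + 13)/468 = 51/468 = 17/156 per hour.
Remaining 17/18 at 17/156 per hour takes 26/3 hours.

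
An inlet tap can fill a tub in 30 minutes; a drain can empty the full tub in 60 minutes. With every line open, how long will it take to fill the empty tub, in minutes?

Net rate = 1/30 − 1/60 = (2 − 1)/60 = 1/60 per minute.
Filling time = 1 ÷ (1/60) = 60 minutes.

60 minutes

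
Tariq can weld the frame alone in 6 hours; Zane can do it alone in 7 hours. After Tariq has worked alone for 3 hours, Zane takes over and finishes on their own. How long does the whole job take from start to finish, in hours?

13/2 hours

In 3 hours Tariq does 3/6 = 1/2 of the job, leaving 1/2.
Zane works at 1/7 per hour, so finishing takes 1/2 ÷ 1/7 = 7/2 hours.
Total time = 3 + 7/2 = 13/2 hours.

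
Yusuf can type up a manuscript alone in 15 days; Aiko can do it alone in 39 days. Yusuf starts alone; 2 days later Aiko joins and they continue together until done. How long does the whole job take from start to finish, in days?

205/18 days

In 2 days Yusuf does 2/15 of the job, leaving 13/15.
Yusuf and Aiko together work at 6/65 per day, so finishing takes 13/15 ÷ 6/65 = 169/18 days.
Total time = 2 + 169/18 = 205/18 days.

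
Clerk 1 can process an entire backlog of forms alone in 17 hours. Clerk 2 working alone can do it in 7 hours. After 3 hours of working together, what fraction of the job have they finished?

72/119

Combined rate: 1/17 + 1/7 = (7 + 17)/119 = 24/119 per hour.
In 3 hours they complete 3·24/119 = 72/119 of the job.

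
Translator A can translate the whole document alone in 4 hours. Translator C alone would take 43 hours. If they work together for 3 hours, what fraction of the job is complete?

Combined rate: 1/4 + 1/43 = (43 + 4)/172 = 47/172 per hour.
In 3 hours they complete 3·47/172 = 141/172 of the job.

141/172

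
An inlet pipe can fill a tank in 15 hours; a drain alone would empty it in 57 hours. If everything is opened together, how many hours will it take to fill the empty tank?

Net rate = 1/15 − 1/57 = (19 − 5)/285 = 14/285 per hour.
Filling time = 1 ÷ (14/285) = 285/14 hours.

285/14 hours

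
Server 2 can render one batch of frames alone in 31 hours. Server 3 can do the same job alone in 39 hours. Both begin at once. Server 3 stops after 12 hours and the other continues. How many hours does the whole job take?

In the first 12 hours the combined rate is 70/1209, so 280/403 of the job is done, leaving 123/403.
After Server 3 leaves the rate is 1/31 per hour; the remaining 123/403 takes 123/13 hours.
Total = 12 + 123/13 = 279/13 hours.

279/13 hours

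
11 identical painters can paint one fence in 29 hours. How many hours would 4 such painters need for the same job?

Total work is 11·29 = 319 painter-hours.
With 4 painters: 319/4 hours.

319/4 hours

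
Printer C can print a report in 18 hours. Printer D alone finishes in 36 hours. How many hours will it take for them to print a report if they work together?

12 hours

Combined rate: 1/18 + 1/36 = (2 + 1)/36 = 3/36 = 1/12 per hour.
Time = 1 ÷ (1/12) = 12 hours.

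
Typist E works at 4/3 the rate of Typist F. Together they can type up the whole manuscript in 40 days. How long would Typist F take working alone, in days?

280/3 days

Let Typist F's rate be r; then Typist E's rate is (4/3)r, so together (4/3 + 1)r = (7/3)r = 1/40.
Thus r = 3/280 per day.
Typist F alone: 280/3 days; Typist E alone: 70 days.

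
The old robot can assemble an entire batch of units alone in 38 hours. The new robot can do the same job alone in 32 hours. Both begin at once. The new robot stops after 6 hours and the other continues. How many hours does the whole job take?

In the first 6 hours the combined rate is 35/608, so 105/304 of the job is done, leaving 199/304.
After the new robot leaves the rate is 1/38 per hour; the remaining 199/304 takes 199/8 hours.
Total = 6 + 199/8 = 247/8 hours.

247/8 hours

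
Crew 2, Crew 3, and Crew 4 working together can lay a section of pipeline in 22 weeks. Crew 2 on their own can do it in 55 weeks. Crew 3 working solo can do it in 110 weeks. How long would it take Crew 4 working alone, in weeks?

55 weeks

Combined rate is 1/22 per week.
Known contribution: 1/55 + 1/110 = (2 + 1)/110 = 3/110 per week.
So Crew 4's rate is 1/22 − 3/110 = 1/55, meaning 55 weeks alone.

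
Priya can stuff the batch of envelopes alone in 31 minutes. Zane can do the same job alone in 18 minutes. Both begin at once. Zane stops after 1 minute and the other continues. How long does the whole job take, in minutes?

527/18 minutes

In the first 1 minute the combined rate is 49/558, so 49/558 of the job is done, leaving 509/558.
After Zane leaves the rate is 1/31 per minute; the remaining 509/558 takes 509/18 minutes.
Total = 1 + 509/18 = 527/18 minutes.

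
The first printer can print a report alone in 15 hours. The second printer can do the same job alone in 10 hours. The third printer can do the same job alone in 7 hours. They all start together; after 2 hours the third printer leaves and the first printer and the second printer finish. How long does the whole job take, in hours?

30/7 hours

In the first 2 hours the combined rate is 13/42, so 13/21 of the job is done, leaving 8/21.
After the third printer leaves the rate is 1/6 per hour; the remaining 8/21 takes 16/7 hours.
Total = 2 + 16/7 = 30/7 hours.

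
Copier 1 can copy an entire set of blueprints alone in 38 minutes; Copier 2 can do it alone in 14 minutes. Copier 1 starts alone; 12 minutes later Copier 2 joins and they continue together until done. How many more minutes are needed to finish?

7 minutes

In 12 minutes Copier 1 does 12/38 = 6/19 of the job, leaving 13/19.
Copier 1 and Copier 2 together work at 13/133 per minute, so finishing takes 13/19 ÷ 13/133 = 7 minutes.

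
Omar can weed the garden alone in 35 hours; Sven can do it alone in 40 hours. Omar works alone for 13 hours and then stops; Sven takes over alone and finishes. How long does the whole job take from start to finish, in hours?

267/7 hours

In 13 hours Omar does 13/35 of the job, leaving 22/35.
Sven works at 1/40 per hour, so finishing takes 22/35 ÷ 1/40 = 176/7 hours.
Total time = 13 + 176/7 = 267/7 hours.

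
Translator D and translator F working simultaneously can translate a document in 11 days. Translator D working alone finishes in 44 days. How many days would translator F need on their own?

44/3 days

Combined rate is 1/11 per day.
Known contribution: 1/44 per day.
So translator F's rate is 1/11 − 1/44 = 3/44, meaning 44/3 days alone.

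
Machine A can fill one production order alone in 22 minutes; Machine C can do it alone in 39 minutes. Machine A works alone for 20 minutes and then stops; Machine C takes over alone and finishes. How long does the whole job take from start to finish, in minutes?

In 20 minutes Machine A does 20/22 = 10/11 of the job, leaving 1/11.
Machine C works at 1/39 per minute, so finishing takes 1/11 ÷ 1/39 = 39/11 minutes.
Total time = 20 + 39/11 = 259/11 minutes.

259/11 minutes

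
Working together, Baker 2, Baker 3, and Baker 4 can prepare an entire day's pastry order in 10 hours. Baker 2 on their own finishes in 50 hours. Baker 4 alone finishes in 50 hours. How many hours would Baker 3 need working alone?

50/3 hours

Combined rate is 1/10 per hour.
Known contribution: 1/50 + 1/50 = (1 + 1)/50 = 2/50 = 1/25 per hour.
So Baker 3's rate is 1/10 − 1/25 = 3/50, meaning 50/3 hours alone.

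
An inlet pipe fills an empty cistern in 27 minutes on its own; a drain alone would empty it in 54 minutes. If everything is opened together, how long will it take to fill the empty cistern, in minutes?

Net rate = 1/27 − 1/54 = (2 − 1)/54 = 1/54 per minute.
Filling time = 1 ÷ (1/54) = 54 minutes.

54 minutes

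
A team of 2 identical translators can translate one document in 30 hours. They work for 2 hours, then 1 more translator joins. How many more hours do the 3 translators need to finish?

56/3 hours

One translator does 1/60 of the job per hour.
After 2 hours with 2 translators, 1/15 is done (14/15 left).
With 3 translators the rate is 3/60 = 1/20, so the rest takes 14/15 ÷ 1/20 = 56/3 hours.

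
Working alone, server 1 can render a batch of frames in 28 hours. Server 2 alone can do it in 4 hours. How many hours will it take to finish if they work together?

Combined rate: 1/28 + 1/4 = (1 + 7)/28 = 8/28 = 2/7 per hour.
Time = 1 ÷ (2/7) = 7/2 hours.

7/2 hours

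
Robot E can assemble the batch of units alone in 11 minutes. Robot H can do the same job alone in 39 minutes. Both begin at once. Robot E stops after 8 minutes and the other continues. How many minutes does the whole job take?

117/11 minutes

In the first 8 minutes the combined rate is 50/429, so 400/429 of the job is done, leaving 29/429.
After Robot E leaves the rate is 1/39 per minute; the remaining 29/429 takes 29/11 minutes.
Total = 8 + 29/11 = 117/11 minutes.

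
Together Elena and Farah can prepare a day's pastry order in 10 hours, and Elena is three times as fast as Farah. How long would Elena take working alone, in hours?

40/3 hours

Let Farah's rate be r; then Elena's rate is 3r, so together (3 + 1)r = 4r = 1/10.
Thus r = 1/40 per hour.
Farah alone: 40 hours; Elena alone: 40/3 hours.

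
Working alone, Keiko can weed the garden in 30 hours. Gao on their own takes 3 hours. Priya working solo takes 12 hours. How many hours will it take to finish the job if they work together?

Combined rate: 1/30 + 1/3 + 1/12 = (2 + 20 + 5)/60 = 27/60 = 9/20 per hour.
Time = 1 ÷ (9/20) = 20/9 hours.

20/9 hours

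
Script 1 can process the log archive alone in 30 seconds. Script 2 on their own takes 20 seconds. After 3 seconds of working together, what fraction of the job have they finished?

1/4

Combined rate: 1/30 + 1/20 = (2 + 3)/60 = 5/60 = 1/12 per second.
In 3 seconds they complete 3·1/12 = 1/4 of the job.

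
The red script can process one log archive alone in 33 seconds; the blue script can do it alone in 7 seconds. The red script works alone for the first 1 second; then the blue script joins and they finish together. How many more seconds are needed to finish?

28/5 seconds

In 1 second the red script does 1/33 of the job, leaving 32/33.
The red script and the blue script together work at 40/231 per second, so finishing takes 32/33 ÷ 40/231 = 28/5 seconds.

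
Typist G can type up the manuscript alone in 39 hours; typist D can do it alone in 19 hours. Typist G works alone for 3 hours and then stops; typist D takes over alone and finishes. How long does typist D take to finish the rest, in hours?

228/13 hours

In 3 hours typist G does 3/39 = 1/13 of the job, leaving 12/13.
Typist D works at 1/19 per hour, so finishing takes 12/13 ÷ 1/19 = 228/13 hours.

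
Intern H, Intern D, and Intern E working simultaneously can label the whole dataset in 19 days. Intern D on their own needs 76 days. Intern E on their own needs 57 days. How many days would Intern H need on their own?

228/5 days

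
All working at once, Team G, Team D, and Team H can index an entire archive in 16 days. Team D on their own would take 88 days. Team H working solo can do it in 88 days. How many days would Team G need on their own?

Combined rate is 1/16 per day.
Known contribution: 1/88 + 1/88 = (1 + 1)/88 = 2/88 = 1/44 per day.
So Team G's rate is 1/16 − 1/44 = 7/176, meaning 176/7 days alone.

176/7 days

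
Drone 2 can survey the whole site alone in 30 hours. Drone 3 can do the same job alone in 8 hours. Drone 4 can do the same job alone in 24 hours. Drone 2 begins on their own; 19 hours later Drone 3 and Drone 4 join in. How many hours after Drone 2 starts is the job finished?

In the first 19 hours Drone 2 alone does 19/30 of the job, leaving 11/30.
Once everyone is working, combined rate: 1/30 + 1/8 + 1/24 = (4 + 15 + 5)/120 = 24/120 = 1/5 per hour.
Remaining 11/30 at 1/5 per hour takes 11/6 hours.
Total from the start = 19 + 11/6 = 125/6 hours.

125/6 hours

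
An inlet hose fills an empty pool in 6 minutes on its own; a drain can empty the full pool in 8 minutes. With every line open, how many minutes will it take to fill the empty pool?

24 minutes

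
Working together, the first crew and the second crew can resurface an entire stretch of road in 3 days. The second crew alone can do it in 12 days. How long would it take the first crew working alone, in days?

4 days

Combined rate is 1/3 per day.
Known contribution: 1/12 per day.
So the first crew's rate is 1/3 − 1/12 = 1/4, meaning 4 days alone.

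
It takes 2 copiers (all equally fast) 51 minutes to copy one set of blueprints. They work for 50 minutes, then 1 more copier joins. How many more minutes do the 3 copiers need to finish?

2/3 minutes

One copier does 1/102 of the job per minute.
After 50 minutes with 2 copiers, 50/51 is done (1/51 left).
With 3 copiers the rate is 3/102 = 1/34, so the rest takes 1/51 ÷ 1/34 = 2/3 minutes.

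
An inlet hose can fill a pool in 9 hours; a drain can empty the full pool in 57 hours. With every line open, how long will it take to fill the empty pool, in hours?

Net rate = 1/9 − 1/57 = (19 − 3)/171 = 16/171 per hour.
Filling time = 1 ÷ (16/171) = 171/16 hours.

171/16 hours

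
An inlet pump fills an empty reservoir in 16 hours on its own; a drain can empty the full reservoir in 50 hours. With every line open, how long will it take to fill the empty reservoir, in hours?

Net rate = 1/16 − 1/50 = (25 − 8)/400 = 17/400 per hour.
Filling time = 1 ÷ (17/400) = 400/17 hours.

400/17 hours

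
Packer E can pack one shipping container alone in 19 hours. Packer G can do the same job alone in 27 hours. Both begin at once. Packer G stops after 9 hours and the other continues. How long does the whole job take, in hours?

38/3 hours

In the first 9 hours the combined rate is 46/513, so 46/57 of the job is done, leaving 11/57.
After packer G leaves the rate is 1/19 per hour; the remaining 11/57 takes 11/3 hours.
Total = 9 + 11/3 = 38/3 hours.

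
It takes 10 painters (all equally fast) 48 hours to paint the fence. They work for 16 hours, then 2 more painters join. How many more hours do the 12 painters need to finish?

80/3 hours

One painter does 1/480 of the job per hour.
After 16 hours with 10 painters, 1/3 is done (2/3 left).
With 12 painters the rate is 12/480 = 1/40, so the rest takes 2/3 ÷ 1/40 = 80/3 hours.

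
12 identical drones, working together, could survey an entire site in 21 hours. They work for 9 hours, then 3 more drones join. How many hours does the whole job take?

One drone does 1/252 of the job per hour.
After 9 hours with 12 drones, 3/7 is done (4/7 left).
With 15 drones the rate is 15/252 = 5/84, so the rest takes 4/7 ÷ 5/84 = 48/5 hours.
Total = 9 + 48/5 = 93/5 hours.

93/5 hours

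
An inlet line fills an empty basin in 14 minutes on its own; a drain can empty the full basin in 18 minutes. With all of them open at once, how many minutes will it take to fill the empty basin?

Net rate = 1/14 − 1/18 = (9 − 7)/126 = 2/126 = 1/63 per minute.
Filling time = 1 ÷ (1/63) = 63 minutes.

63 minutes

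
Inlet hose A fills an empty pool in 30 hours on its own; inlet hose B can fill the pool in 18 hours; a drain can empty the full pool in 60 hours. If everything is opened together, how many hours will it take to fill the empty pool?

180/13 hours

Net rate = 1/30 + 1/18 − 1/60 = (6 + 10 − 3)/180 = 13/180 per hour.
Filling time = 1 ÷ (13/180) = 180/13 hours.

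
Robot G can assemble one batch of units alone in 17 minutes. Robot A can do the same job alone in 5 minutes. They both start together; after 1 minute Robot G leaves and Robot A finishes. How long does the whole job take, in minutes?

In the first 1 minute the combined rate is 22/85, so 22/85 of the job is done, leaving 63/85.
After Robot G leaves the rate is 1/5 per minute; the remaining 63/85 takes 63/17 minutes.
Total = 1 + 63/17 = 80/17 minutes.

80/17 minutes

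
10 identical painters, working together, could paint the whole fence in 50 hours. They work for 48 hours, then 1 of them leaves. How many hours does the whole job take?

452/9 hours

One painter does 1/500 of the job per hour.
After 48 hours with 10 painters, 24/25 is done (1/25 left).
With 9 painters the rate is 9/500, so the rest takes 1/25 ÷ 9/500 = 20/9 hours.
Total = 48 + 20/9 = 452/9 hours.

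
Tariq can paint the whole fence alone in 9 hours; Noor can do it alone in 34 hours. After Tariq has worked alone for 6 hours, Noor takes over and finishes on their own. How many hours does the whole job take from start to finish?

52/3 hours

In 6 hours Tariq does 6/9 = 2/3 of the job, leaving 1/3.
Noor works at 1/34 per hour, so finishing takes 1/3 ÷ 1/34 = 34/3 hours.
Total time = 6 + 34/3 = 52/3 hours.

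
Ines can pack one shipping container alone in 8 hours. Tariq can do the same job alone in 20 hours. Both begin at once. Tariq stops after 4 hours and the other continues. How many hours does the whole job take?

In the first 4 hours the combined rate is 7/40, so 7/10 of the job is done, leaving 3/10.
After Tariq leaves the rate is 1/8 per hour; the remaining 3/10 takes 12/5 hours.
Total = 4 + 12/5 = 32/5 hours.

32/5 hours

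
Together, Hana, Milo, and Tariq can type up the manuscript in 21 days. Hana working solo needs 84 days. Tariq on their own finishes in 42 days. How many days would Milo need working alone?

Combined rate is 1/21 per day.
Known contribution: 1/84 + 1/42 = (1 + 2)/84 = 3/84 = 1/28 per day.
So Milo's rate is 1/21 − 1/28 = 1/84, meaning 84 days alone.

84 days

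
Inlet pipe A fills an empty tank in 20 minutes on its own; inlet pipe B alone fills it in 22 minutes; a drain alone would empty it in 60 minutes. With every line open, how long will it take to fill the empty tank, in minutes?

Net rate = 1/20 + 1/22 − 1/60 = (33 + 30 − 11)/660 = 52/660 = 13/165 per minute.
Filling time = 1 ÷ (13/165) = 165/13 minutes.

165/13 minutes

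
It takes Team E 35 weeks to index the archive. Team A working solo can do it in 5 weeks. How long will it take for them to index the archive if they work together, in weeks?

35/8 weeks

With two workers the combined time is the product over the sum: 35·5/(35+5) = 175/40 = 35/8 weeks.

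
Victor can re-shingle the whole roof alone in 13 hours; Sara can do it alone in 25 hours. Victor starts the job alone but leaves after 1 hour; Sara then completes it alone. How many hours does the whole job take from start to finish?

In 1 hour Victor does 1/13 of the job, leaving 12/13.
Sara works at 1/25 per hour, so finishing takes 12/13 ÷ 1/25 = 300/13 hours.
Total time = 1 + 300/13 = 313/13 hours.

313/13 hours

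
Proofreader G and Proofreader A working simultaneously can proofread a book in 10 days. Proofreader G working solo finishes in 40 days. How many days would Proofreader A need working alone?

Combined rate is 1/10 per day.
Known contribution: 1/40 per day.
So Proofreader A's rate is 1/10 − 1/40 = 3/40, meaning 40/3 days alone.

40/3 days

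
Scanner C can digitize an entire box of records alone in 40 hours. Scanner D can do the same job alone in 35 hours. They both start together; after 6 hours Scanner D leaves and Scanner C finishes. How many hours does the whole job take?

232/7 hours

In the first 6 hours the combined rate is 3/56, so 9/28 of the job is done, leaving 19/28.
After Scanner D leaves the rate is 1/40 per hour; the remaining 19/28 takes 190/7 hours.
Total = 6 + 190/7 = 232/7 hours.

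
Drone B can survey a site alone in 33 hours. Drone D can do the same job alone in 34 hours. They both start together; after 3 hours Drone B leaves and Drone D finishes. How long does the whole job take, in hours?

340/11 hours

In the first 3 hours the combined rate is 67/1122, so 67/374 of the job is done, leaving 307/374.
After Drone B leaves the rate is 1/34 per hour; the remaining 307/374 takes 307/11 hours.
Total = 3 + 307/11 = 340/11 hours.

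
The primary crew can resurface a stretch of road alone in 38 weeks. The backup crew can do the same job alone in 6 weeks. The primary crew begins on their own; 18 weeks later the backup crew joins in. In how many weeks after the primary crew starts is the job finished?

In the first 18 weeks the primary crew alone does 18/38 = 9/19 of the job, leaving 10/19.
Once everyone is working, combined rate: 1/38 + 1/6 = (3 + 19)/114 = 22/114 = 11/57 per week.
Remaining 10/19 at 11/57 per week takes 30/11 weeks.
Total from the start = 18 + 30/11 = 228/11 weeks.

228/11 weeks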